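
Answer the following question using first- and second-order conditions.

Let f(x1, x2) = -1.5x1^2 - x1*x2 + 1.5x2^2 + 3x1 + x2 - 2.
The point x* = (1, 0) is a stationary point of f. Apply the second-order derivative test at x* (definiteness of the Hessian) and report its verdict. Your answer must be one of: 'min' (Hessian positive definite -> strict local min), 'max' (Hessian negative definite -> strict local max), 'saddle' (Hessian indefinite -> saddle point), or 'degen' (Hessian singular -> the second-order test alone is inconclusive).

Compute the Hessian H = grad^2 f:
  H = [[-3, -1], [-1, 3]]
Verify stationarity: grad f(x*) = H x* + g = (0, 0).
Eigenvalues of H: -3.1623, 3.1623.
Eigenvalues have mixed signs, so H is indefinite -> x* is a saddle point.

saddle


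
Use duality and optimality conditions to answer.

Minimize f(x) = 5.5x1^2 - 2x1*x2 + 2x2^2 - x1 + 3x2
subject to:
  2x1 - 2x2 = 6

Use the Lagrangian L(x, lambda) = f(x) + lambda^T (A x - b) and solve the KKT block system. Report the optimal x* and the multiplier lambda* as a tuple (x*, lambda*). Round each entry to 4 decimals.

Form the Lagrangian:
  L(x, lambda) = (1/2) x^T Q x + c^T x + lambda^T (A x - b)
Stationarity (grad_x L = 0): Q x + c + A^T lambda = 0.
Primal feasibility: A x = b.

This gives the KKT block system:
  [ Q   A^T ] [ x     ]   [-c ]
  [ A    0  ] [ lambda ] = [ b ]

Solving the linear system:
  x*      = (0.3636, -2.6364)
  lambda* = (-4.1364)
  f(x*)   = 8.2727

x* = (0.3636, -2.6364), lambda* = (-4.1364)


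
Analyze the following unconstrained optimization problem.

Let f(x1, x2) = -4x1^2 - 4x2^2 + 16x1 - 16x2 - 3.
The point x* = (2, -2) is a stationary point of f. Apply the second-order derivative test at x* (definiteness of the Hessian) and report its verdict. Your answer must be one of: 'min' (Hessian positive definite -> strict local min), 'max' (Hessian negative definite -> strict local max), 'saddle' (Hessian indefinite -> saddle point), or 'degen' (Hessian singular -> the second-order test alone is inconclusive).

Compute the Hessian H = grad^2 f:
  H = [[-8, 0], [0, -8]]
Verify stationarity: grad f(x*) = H x* + g = (0, 0).
Eigenvalues of H: -8, -8.
Both eigenvalues < 0, so H is negative definite -> x* is a strict local max.

max


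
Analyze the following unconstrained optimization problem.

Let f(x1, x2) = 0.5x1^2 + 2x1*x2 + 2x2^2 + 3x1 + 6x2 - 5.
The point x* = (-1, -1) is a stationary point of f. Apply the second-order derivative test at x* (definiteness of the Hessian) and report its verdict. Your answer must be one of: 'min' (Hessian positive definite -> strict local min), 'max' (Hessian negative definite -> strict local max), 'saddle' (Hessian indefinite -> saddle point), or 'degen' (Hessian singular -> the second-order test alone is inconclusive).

Compute the Hessian H = grad^2 f:
  H = [[1, 2], [2, 4]]
Verify stationarity: grad f(x*) = H x* + g = (0, 0).
Eigenvalues of H: 0, 5.
H has a zero eigenvalue (singular; positive semidefinite but not definite), so H is neither positive definite, negative definite, nor indefinite. The second-order test alone is inconclusive -> degen.
(Indeed, f is constant along the null direction of H through x*, so x* is not a strict local extremum.)

degen


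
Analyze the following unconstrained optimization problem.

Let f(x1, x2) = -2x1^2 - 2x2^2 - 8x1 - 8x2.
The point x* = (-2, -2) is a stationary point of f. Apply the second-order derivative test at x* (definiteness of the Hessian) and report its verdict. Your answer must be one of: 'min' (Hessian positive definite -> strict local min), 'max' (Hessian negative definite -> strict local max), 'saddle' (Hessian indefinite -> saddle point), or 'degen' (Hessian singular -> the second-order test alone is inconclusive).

Compute the Hessian H = grad^2 f:
  H = [[-4, 0], [0, -4]]
Verify stationarity: grad f(x*) = H x* + g = (0, 0).
Eigenvalues of H: -4, -4.
Both eigenvalues < 0, so H is negative definite -> x* is a strict local max.

max


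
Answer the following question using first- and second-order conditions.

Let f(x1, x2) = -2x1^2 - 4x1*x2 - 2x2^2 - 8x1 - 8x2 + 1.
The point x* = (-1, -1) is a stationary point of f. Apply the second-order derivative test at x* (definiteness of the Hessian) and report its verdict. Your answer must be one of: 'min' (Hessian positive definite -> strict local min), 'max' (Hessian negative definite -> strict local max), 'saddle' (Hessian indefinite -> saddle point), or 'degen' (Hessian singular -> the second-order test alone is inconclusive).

Compute the Hessian H = grad^2 f:
  H = [[-4, -4], [-4, -4]]
Verify stationarity: grad f(x*) = H x* + g = (0, 0).
Eigenvalues of H: -8, 0.
H has a zero eigenvalue (singular; negative semidefinite but not definite), so H is neither positive definite, negative definite, nor indefinite. The second-order test alone is inconclusive -> degen.
(Indeed, f is constant along the null direction of H through x*, so x* is not a strict local extremum.)

degen


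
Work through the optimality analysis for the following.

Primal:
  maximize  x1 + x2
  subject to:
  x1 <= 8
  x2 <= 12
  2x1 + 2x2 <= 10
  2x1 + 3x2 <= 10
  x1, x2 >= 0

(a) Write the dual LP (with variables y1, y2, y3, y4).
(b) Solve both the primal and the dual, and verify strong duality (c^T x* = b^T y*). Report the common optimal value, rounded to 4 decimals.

The standard primal-dual pair for 'max c^T x s.t. A x <= b, x >= 0' is:
  Dual:  min b^T y  s.t.  A^T y >= c,  y >= 0.

So the dual LP is:
  minimize  8y1 + 12y2 + 10y3 + 10y4
  subject to:
    y1 + 2y3 + 2y4 >= 1
    y2 + 2y3 + 3y4 >= 1
    y1, y2, y3, y4 >= 0

Solving the primal: x* = (5, 0).
  primal value c^T x* = 5.
Solving the dual: y* = (0, 0, 0, 0.5).
  dual value b^T y* = 5.
Strong duality: c^T x* = b^T y*. Confirmed.

5


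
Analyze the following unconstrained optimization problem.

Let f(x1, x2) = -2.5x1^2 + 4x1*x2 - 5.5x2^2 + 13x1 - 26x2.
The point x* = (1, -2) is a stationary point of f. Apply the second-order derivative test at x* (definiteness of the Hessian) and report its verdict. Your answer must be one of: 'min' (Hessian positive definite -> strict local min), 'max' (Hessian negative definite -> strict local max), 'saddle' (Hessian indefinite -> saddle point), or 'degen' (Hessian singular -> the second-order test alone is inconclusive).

Compute the Hessian H = grad^2 f:
  H = [[-5, 4], [4, -11]]
Verify stationarity: grad f(x*) = H x* + g = (0, 0).
Eigenvalues of H: -13, -3.
Both eigenvalues < 0, so H is negative definite -> x* is a strict local max.

max


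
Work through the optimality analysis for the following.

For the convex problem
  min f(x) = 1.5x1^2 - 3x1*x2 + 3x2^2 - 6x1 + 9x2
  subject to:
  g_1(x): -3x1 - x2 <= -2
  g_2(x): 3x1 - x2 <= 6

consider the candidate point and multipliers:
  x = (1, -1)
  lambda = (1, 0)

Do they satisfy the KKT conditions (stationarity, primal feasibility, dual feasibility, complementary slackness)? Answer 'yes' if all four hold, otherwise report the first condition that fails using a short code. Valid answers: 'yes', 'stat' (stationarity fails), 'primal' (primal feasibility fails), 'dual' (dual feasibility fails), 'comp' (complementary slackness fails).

Gradient of f: grad f(x) = Q x + c = (0, 0)
Constraint values g_i(x) = a_i^T x - b_i:
  g_1((1, -1)) = 0
  g_2((1, -1)) = -2
Stationarity residual: grad f(x) + sum_i lambda_i a_i = (-3, -1)
  -> stationarity FAILS
Primal feasibility (all g_i <= 0): OK
Dual feasibility (all lambda_i >= 0): OK
Complementary slackness (lambda_i * g_i(x) = 0 for all i): OK

Verdict: the first failing condition is stationarity -> stat.

stat


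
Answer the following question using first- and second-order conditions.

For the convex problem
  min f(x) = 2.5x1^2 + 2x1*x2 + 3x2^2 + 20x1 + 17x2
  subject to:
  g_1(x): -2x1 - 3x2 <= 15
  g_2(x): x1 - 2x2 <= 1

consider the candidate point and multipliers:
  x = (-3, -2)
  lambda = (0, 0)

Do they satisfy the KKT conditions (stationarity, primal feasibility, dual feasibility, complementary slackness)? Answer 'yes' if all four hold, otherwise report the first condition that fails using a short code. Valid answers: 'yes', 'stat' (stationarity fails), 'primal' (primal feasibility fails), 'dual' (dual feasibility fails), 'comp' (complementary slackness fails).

Gradient of f: grad f(x) = Q x + c = (1, -1)
Constraint values g_i(x) = a_i^T x - b_i:
  g_1((-3, -2)) = -3
  g_2((-3, -2)) = 0
Stationarity residual: grad f(x) + sum_i lambda_i a_i = (1, -1)
  -> stationarity FAILS
Primal feasibility (all g_i <= 0): OK
Dual feasibility (all lambda_i >= 0): OK
Complementary slackness (lambda_i * g_i(x) = 0 for all i): OK

Verdict: the first failing condition is stationarity -> stat.

stat


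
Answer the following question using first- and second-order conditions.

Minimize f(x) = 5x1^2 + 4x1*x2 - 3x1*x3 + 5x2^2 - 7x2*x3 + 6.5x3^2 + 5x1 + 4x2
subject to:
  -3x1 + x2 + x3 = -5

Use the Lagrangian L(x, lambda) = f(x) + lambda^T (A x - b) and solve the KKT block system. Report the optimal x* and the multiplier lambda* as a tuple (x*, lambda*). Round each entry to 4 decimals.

Form the Lagrangian:
  L(x, lambda) = (1/2) x^T Q x + c^T x + lambda^T (A x - b)
Stationarity (grad_x L = 0): Q x + c + A^T lambda = 0.
Primal feasibility: A x = b.

This gives the KKT block system:
  [ Q   A^T ] [ x     ]   [-c ]
  [ A    0  ] [ lambda ] = [ b ]

Solving the linear system:
  x*      = (0.7868, -1.6838, -0.9559)
  lambda* = (3)
  f(x*)   = 6.0993

x* = (0.7868, -1.6838, -0.9559), lambda* = (3)


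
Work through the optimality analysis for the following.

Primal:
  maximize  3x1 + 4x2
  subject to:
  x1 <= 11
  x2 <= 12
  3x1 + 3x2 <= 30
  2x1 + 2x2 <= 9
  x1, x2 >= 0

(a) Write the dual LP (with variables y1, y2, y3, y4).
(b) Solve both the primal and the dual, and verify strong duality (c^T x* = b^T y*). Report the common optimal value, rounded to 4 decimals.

The standard primal-dual pair for 'max c^T x s.t. A x <= b, x >= 0' is:
  Dual:  min b^T y  s.t.  A^T y >= c,  y >= 0.

So the dual LP is:
  minimize  11y1 + 12y2 + 30y3 + 9y4
  subject to:
    y1 + 3y3 + 2y4 >= 3
    y2 + 3y3 + 2y4 >= 4
    y1, y2, y3, y4 >= 0

Solving the primal: x* = (0, 4.5).
  primal value c^T x* = 18.
Solving the dual: y* = (0, 0, 0, 2).
  dual value b^T y* = 18.
Strong duality: c^T x* = b^T y*. Confirmed.

18


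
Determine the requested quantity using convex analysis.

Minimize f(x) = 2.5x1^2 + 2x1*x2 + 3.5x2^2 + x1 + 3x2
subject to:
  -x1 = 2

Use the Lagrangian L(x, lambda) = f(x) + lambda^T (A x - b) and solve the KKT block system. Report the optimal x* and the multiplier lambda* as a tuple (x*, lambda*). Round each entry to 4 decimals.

Form the Lagrangian:
  L(x, lambda) = (1/2) x^T Q x + c^T x + lambda^T (A x - b)
Stationarity (grad_x L = 0): Q x + c + A^T lambda = 0.
Primal feasibility: A x = b.

This gives the KKT block system:
  [ Q   A^T ] [ x     ]   [-c ]
  [ A    0  ] [ lambda ] = [ b ]

Solving the linear system:
  x*      = (-2, 0.1429)
  lambda* = (-8.7143)
  f(x*)   = 7.9286

x* = (-2, 0.1429), lambda* = (-8.7143)


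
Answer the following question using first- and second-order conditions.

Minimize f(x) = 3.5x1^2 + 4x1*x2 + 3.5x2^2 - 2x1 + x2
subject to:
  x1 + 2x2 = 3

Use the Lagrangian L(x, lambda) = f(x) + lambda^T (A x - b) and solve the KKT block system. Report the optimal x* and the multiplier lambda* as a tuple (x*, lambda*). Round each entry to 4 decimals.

Form the Lagrangian:
  L(x, lambda) = (1/2) x^T Q x + c^T x + lambda^T (A x - b)
Stationarity (grad_x L = 0): Q x + c + A^T lambda = 0.
Primal feasibility: A x = b.

This gives the KKT block system:
  [ Q   A^T ] [ x     ]   [-c ]
  [ A    0  ] [ lambda ] = [ b ]

Solving the linear system:
  x*      = (0.3684, 1.3158)
  lambda* = (-5.8421)
  f(x*)   = 9.0526

x* = (0.3684, 1.3158), lambda* = (-5.8421)


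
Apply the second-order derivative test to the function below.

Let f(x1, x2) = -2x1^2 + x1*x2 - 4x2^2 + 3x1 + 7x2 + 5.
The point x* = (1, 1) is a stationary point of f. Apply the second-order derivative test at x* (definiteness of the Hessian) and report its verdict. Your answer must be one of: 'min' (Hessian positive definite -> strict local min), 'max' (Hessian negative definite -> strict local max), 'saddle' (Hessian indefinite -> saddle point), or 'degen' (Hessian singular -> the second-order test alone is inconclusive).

Compute the Hessian H = grad^2 f:
  H = [[-4, 1], [1, -8]]
Verify stationarity: grad f(x*) = H x* + g = (0, 0).
Eigenvalues of H: -8.2361, -3.7639.
Both eigenvalues < 0, so H is negative definite -> x* is a strict local max.

max


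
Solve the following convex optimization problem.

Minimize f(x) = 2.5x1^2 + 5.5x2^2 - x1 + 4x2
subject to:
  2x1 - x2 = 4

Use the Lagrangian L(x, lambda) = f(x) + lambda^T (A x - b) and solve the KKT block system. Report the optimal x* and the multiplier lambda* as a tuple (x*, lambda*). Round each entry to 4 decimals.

Form the Lagrangian:
  L(x, lambda) = (1/2) x^T Q x + c^T x + lambda^T (A x - b)
Stationarity (grad_x L = 0): Q x + c + A^T lambda = 0.
Primal feasibility: A x = b.

This gives the KKT block system:
  [ Q   A^T ] [ x     ]   [-c ]
  [ A    0  ] [ lambda ] = [ b ]

Solving the linear system:
  x*      = (1.6531, -0.6939)
  lambda* = (-3.6327)
  f(x*)   = 5.051

x* = (1.6531, -0.6939), lambda* = (-3.6327)


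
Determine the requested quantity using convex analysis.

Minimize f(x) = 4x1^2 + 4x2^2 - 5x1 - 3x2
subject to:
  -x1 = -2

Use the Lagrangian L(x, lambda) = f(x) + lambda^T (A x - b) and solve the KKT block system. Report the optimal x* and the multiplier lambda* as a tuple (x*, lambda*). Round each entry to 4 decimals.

Form the Lagrangian:
  L(x, lambda) = (1/2) x^T Q x + c^T x + lambda^T (A x - b)
Stationarity (grad_x L = 0): Q x + c + A^T lambda = 0.
Primal feasibility: A x = b.

This gives the KKT block system:
  [ Q   A^T ] [ x     ]   [-c ]
  [ A    0  ] [ lambda ] = [ b ]

Solving the linear system:
  x*      = (2, 0.375)
  lambda* = (11)
  f(x*)   = 5.4375

x* = (2, 0.375), lambda* = (11)


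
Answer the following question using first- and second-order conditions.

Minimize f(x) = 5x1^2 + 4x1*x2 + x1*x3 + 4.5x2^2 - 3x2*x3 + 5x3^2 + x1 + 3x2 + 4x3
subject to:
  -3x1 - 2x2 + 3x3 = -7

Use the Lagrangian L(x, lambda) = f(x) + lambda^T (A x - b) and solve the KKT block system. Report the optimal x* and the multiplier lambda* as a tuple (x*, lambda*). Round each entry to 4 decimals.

Form the Lagrangian:
  L(x, lambda) = (1/2) x^T Q x + c^T x + lambda^T (A x - b)
Stationarity (grad_x L = 0): Q x + c + A^T lambda = 0.
Primal feasibility: A x = b.

This gives the KKT block system:
  [ Q   A^T ] [ x     ]   [-c ]
  [ A    0  ] [ lambda ] = [ b ]

Solving the linear system:
  x*      = (1.2369, -0.7855, -1.6201)
  lambda* = (2.8691)
  f(x*)   = 6.2418

x* = (1.2369, -0.7855, -1.6201), lambda* = (2.8691)


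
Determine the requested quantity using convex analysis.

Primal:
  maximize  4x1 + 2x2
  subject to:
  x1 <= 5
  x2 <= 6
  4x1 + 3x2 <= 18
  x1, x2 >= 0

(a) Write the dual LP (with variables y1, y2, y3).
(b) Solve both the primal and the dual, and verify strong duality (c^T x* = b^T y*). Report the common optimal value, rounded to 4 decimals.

The standard primal-dual pair for 'max c^T x s.t. A x <= b, x >= 0' is:
  Dual:  min b^T y  s.t.  A^T y >= c,  y >= 0.

So the dual LP is:
  minimize  5y1 + 6y2 + 18y3
  subject to:
    y1 + 4y3 >= 4
    y2 + 3y3 >= 2
    y1, y2, y3 >= 0

Solving the primal: x* = (4.5, 0).
  primal value c^T x* = 18.
Solving the dual: y* = (0, 0, 1).
  dual value b^T y* = 18.
Strong duality: c^T x* = b^T y*. Confirmed.

18


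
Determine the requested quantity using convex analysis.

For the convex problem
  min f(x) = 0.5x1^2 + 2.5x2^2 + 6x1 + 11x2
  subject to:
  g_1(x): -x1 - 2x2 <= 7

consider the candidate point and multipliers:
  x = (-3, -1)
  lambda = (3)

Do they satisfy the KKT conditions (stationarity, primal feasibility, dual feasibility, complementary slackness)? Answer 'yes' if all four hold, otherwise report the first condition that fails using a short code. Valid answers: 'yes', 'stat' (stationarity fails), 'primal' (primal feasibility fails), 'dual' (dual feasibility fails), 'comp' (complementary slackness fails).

Gradient of f: grad f(x) = Q x + c = (3, 6)
Constraint values g_i(x) = a_i^T x - b_i:
  g_1((-3, -1)) = -2
Stationarity residual: grad f(x) + sum_i lambda_i a_i = (0, 0)
  -> stationarity OK
Primal feasibility (all g_i <= 0): OK
Dual feasibility (all lambda_i >= 0): OK
Complementary slackness (lambda_i * g_i(x) = 0 for all i): FAILS

Verdict: the first failing condition is complementary_slackness -> comp.

comp


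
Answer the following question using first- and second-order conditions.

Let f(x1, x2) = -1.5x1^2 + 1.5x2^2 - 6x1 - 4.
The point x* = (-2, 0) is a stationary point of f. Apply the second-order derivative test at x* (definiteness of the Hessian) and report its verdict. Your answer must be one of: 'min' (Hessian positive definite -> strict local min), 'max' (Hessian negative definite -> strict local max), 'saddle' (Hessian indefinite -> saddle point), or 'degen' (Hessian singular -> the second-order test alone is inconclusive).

Compute the Hessian H = grad^2 f:
  H = [[-3, 0], [0, 3]]
Verify stationarity: grad f(x*) = H x* + g = (0, 0).
Eigenvalues of H: -3, 3.
Eigenvalues have mixed signs, so H is indefinite -> x* is a saddle point.

saddle


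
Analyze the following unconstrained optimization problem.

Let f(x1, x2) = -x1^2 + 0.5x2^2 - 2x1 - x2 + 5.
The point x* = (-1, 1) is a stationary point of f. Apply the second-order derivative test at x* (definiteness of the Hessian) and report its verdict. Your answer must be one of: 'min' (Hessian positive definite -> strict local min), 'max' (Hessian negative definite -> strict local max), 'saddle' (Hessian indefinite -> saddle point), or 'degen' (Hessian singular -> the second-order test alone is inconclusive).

Compute the Hessian H = grad^2 f:
  H = [[-2, 0], [0, 1]]
Verify stationarity: grad f(x*) = H x* + g = (0, 0).
Eigenvalues of H: -2, 1.
Eigenvalues have mixed signs, so H is indefinite -> x* is a saddle point.

saddle


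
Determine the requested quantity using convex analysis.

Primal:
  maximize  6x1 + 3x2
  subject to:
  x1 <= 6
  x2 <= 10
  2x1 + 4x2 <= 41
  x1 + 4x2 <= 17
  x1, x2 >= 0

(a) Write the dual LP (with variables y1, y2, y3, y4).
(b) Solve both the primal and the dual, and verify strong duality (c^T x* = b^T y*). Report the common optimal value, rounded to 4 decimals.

The standard primal-dual pair for 'max c^T x s.t. A x <= b, x >= 0' is:
  Dual:  min b^T y  s.t.  A^T y >= c,  y >= 0.

So the dual LP is:
  minimize  6y1 + 10y2 + 41y3 + 17y4
  subject to:
    y1 + 2y3 + y4 >= 6
    y2 + 4y3 + 4y4 >= 3
    y1, y2, y3, y4 >= 0

Solving the primal: x* = (6, 2.75).
  primal value c^T x* = 44.25.
Solving the dual: y* = (5.25, 0, 0, 0.75).
  dual value b^T y* = 44.25.
Strong duality: c^T x* = b^T y*. Confirmed.

44.25


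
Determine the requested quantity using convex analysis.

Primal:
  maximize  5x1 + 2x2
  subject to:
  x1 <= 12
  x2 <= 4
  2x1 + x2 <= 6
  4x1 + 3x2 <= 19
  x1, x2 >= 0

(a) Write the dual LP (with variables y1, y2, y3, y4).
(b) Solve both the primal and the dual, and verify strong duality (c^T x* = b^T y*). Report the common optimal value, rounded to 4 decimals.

The standard primal-dual pair for 'max c^T x s.t. A x <= b, x >= 0' is:
  Dual:  min b^T y  s.t.  A^T y >= c,  y >= 0.

So the dual LP is:
  minimize  12y1 + 4y2 + 6y3 + 19y4
  subject to:
    y1 + 2y3 + 4y4 >= 5
    y2 + y3 + 3y4 >= 2
    y1, y2, y3, y4 >= 0

Solving the primal: x* = (3, 0).
  primal value c^T x* = 15.
Solving the dual: y* = (0, 0, 2.5, 0).
  dual value b^T y* = 15.
Strong duality: c^T x* = b^T y*. Confirmed.

15


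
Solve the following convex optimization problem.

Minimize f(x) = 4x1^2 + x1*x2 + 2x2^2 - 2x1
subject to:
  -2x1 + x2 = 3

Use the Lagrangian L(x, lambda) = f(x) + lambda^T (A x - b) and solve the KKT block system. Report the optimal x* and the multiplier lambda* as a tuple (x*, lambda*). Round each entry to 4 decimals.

Form the Lagrangian:
  L(x, lambda) = (1/2) x^T Q x + c^T x + lambda^T (A x - b)
Stationarity (grad_x L = 0): Q x + c + A^T lambda = 0.
Primal feasibility: A x = b.

This gives the KKT block system:
  [ Q   A^T ] [ x     ]   [-c ]
  [ A    0  ] [ lambda ] = [ b ]

Solving the linear system:
  x*      = (-0.8929, 1.2143)
  lambda* = (-3.9643)
  f(x*)   = 6.8393

x* = (-0.8929, 1.2143), lambda* = (-3.9643)


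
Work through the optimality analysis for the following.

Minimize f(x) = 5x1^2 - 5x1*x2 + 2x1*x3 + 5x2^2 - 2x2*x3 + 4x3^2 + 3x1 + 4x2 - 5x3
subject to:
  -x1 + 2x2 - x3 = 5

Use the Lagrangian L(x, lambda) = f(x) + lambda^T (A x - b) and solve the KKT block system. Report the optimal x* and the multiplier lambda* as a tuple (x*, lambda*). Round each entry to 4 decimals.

Form the Lagrangian:
  L(x, lambda) = (1/2) x^T Q x + c^T x + lambda^T (A x - b)
Stationarity (grad_x L = 0): Q x + c + A^T lambda = 0.
Primal feasibility: A x = b.

This gives the KKT block system:
  [ Q   A^T ] [ x     ]   [-c ]
  [ A    0  ] [ lambda ] = [ b ]

Solving the linear system:
  x*      = (-0.6056, 1.9681, -0.4582)
  lambda* = (-13.8127)
  f(x*)   = 38.7052

x* = (-0.6056, 1.9681, -0.4582), lambda* = (-13.8127)


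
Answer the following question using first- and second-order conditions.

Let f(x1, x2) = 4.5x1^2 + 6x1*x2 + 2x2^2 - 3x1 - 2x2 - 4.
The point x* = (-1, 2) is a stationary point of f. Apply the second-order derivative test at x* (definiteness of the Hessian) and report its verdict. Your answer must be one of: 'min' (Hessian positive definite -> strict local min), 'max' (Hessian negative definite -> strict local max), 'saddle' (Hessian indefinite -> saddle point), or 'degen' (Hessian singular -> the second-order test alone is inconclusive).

Compute the Hessian H = grad^2 f:
  H = [[9, 6], [6, 4]]
Verify stationarity: grad f(x*) = H x* + g = (0, 0).
Eigenvalues of H: 0, 13.
H has a zero eigenvalue (singular; positive semidefinite but not definite), so H is neither positive definite, negative definite, nor indefinite. The second-order test alone is inconclusive -> degen.
(Indeed, f is constant along the null direction of H through x*, so x* is not a strict local extremum.)

degen


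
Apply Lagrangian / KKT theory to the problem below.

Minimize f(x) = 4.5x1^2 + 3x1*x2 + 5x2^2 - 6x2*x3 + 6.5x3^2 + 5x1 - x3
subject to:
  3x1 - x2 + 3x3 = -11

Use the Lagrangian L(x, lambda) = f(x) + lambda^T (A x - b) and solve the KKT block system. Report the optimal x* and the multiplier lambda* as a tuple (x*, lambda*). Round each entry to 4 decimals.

Form the Lagrangian:
  L(x, lambda) = (1/2) x^T Q x + c^T x + lambda^T (A x - b)
Stationarity (grad_x L = 0): Q x + c + A^T lambda = 0.
Primal feasibility: A x = b.

This gives the KKT block system:
  [ Q   A^T ] [ x     ]   [-c ]
  [ A    0  ] [ lambda ] = [ b ]

Solving the linear system:
  x*      = (-2.6236, 0.8685, -0.7535)
  lambda* = (5.3357)
  f(x*)   = 23.1639

x* = (-2.6236, 0.8685, -0.7535), lambda* = (5.3357)


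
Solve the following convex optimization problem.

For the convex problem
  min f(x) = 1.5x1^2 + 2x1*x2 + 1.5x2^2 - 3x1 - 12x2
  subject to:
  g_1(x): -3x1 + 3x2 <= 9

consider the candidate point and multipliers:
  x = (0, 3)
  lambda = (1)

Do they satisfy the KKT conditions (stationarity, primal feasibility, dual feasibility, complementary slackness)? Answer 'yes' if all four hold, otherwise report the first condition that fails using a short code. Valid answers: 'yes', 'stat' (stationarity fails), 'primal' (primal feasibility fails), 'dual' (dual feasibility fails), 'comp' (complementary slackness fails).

Gradient of f: grad f(x) = Q x + c = (3, -3)
Constraint values g_i(x) = a_i^T x - b_i:
  g_1((0, 3)) = 0
Stationarity residual: grad f(x) + sum_i lambda_i a_i = (0, 0)
  -> stationarity OK
Primal feasibility (all g_i <= 0): OK
Dual feasibility (all lambda_i >= 0): OK
Complementary slackness (lambda_i * g_i(x) = 0 for all i): OK

Verdict: yes, KKT holds.

yes


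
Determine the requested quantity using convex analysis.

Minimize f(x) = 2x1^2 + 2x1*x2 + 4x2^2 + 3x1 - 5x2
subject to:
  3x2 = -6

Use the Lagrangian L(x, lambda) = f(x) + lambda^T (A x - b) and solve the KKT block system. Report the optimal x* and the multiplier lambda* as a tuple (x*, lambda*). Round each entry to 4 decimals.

Form the Lagrangian:
  L(x, lambda) = (1/2) x^T Q x + c^T x + lambda^T (A x - b)
Stationarity (grad_x L = 0): Q x + c + A^T lambda = 0.
Primal feasibility: A x = b.

This gives the KKT block system:
  [ Q   A^T ] [ x     ]   [-c ]
  [ A    0  ] [ lambda ] = [ b ]

Solving the linear system:
  x*      = (0.25, -2)
  lambda* = (6.8333)
  f(x*)   = 25.875

x* = (0.25, -2), lambda* = (6.8333)


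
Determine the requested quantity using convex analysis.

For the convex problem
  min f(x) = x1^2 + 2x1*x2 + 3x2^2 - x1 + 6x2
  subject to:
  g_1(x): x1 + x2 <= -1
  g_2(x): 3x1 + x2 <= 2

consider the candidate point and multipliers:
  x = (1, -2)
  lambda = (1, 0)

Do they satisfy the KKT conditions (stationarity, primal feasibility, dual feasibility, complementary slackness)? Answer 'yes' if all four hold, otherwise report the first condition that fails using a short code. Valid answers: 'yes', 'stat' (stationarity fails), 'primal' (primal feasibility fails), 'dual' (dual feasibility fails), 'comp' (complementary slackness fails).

Gradient of f: grad f(x) = Q x + c = (-3, -4)
Constraint values g_i(x) = a_i^T x - b_i:
  g_1((1, -2)) = 0
  g_2((1, -2)) = -1
Stationarity residual: grad f(x) + sum_i lambda_i a_i = (-2, -3)
  -> stationarity FAILS
Primal feasibility (all g_i <= 0): OK
Dual feasibility (all lambda_i >= 0): OK
Complementary slackness (lambda_i * g_i(x) = 0 for all i): OK

Verdict: the first failing condition is stationarity -> stat.

stat


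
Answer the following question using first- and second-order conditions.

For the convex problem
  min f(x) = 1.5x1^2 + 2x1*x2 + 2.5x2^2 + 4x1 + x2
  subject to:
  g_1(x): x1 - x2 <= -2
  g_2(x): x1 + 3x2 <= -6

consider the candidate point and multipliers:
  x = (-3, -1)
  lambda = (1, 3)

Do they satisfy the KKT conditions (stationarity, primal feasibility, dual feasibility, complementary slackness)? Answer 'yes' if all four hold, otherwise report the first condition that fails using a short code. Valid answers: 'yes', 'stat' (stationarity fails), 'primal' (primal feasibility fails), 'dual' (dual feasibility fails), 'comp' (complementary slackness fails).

Gradient of f: grad f(x) = Q x + c = (-7, -10)
Constraint values g_i(x) = a_i^T x - b_i:
  g_1((-3, -1)) = 0
  g_2((-3, -1)) = 0
Stationarity residual: grad f(x) + sum_i lambda_i a_i = (-3, -2)
  -> stationarity FAILS
Primal feasibility (all g_i <= 0): OK
Dual feasibility (all lambda_i >= 0): OK
Complementary slackness (lambda_i * g_i(x) = 0 for all i): OK

Verdict: the first failing condition is stationarity -> stat.

stat


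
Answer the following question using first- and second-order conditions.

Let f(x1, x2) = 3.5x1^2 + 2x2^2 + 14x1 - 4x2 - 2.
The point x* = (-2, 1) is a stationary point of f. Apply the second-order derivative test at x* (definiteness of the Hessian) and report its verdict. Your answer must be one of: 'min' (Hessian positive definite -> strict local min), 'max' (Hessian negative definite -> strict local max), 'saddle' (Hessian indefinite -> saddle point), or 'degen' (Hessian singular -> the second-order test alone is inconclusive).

Compute the Hessian H = grad^2 f:
  H = [[7, 0], [0, 4]]
Verify stationarity: grad f(x*) = H x* + g = (0, 0).
Eigenvalues of H: 4, 7.
Both eigenvalues > 0, so H is positive definite -> x* is a strict local min.

min


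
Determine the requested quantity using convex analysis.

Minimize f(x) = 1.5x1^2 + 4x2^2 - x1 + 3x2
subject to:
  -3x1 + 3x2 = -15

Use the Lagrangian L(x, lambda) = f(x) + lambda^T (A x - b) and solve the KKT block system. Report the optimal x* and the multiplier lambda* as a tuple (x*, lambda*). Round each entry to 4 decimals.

Form the Lagrangian:
  L(x, lambda) = (1/2) x^T Q x + c^T x + lambda^T (A x - b)
Stationarity (grad_x L = 0): Q x + c + A^T lambda = 0.
Primal feasibility: A x = b.

This gives the KKT block system:
  [ Q   A^T ] [ x     ]   [-c ]
  [ A    0  ] [ lambda ] = [ b ]

Solving the linear system:
  x*      = (3.4545, -1.5455)
  lambda* = (3.1212)
  f(x*)   = 19.3636

x* = (3.4545, -1.5455), lambda* = (3.1212)


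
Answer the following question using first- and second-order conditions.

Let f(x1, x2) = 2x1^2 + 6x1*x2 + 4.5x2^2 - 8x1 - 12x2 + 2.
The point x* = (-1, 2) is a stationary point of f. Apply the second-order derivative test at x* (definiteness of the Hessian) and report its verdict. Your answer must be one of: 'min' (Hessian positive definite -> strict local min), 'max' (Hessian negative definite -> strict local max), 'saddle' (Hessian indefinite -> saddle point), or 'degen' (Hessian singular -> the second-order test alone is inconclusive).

Compute the Hessian H = grad^2 f:
  H = [[4, 6], [6, 9]]
Verify stationarity: grad f(x*) = H x* + g = (0, 0).
Eigenvalues of H: 0, 13.
H has a zero eigenvalue (singular; positive semidefinite but not definite), so H is neither positive definite, negative definite, nor indefinite. The second-order test alone is inconclusive -> degen.
(Indeed, f is constant along the null direction of H through x*, so x* is not a strict local extremum.)

degen


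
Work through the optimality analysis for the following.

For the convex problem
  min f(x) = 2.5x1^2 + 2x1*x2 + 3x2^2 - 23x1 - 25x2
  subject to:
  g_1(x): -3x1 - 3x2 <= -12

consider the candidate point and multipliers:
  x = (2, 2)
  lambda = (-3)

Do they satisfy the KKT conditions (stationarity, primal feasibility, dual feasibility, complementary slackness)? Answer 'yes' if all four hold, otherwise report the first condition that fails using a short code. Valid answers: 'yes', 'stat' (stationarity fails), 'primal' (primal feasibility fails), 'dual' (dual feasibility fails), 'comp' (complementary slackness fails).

Gradient of f: grad f(x) = Q x + c = (-9, -9)
Constraint values g_i(x) = a_i^T x - b_i:
  g_1((2, 2)) = 0
Stationarity residual: grad f(x) + sum_i lambda_i a_i = (0, 0)
  -> stationarity OK
Primal feasibility (all g_i <= 0): OK
Dual feasibility (all lambda_i >= 0): FAILS
Complementary slackness (lambda_i * g_i(x) = 0 for all i): OK

Verdict: the first failing condition is dual_feasibility -> dual.

dual


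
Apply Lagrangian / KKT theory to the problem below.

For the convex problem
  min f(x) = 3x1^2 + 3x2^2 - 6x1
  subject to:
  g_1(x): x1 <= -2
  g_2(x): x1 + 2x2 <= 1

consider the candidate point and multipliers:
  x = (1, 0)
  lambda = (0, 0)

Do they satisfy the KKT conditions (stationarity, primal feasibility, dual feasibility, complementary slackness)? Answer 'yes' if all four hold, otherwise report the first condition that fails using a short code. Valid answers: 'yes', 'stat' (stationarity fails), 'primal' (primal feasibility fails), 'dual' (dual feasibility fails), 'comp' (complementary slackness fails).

Gradient of f: grad f(x) = Q x + c = (0, 0)
Constraint values g_i(x) = a_i^T x - b_i:
  g_1((1, 0)) = 3
  g_2((1, 0)) = 0
Stationarity residual: grad f(x) + sum_i lambda_i a_i = (0, 0)
  -> stationarity OK
Primal feasibility (all g_i <= 0): FAILS
Dual feasibility (all lambda_i >= 0): OK
Complementary slackness (lambda_i * g_i(x) = 0 for all i): OK

Verdict: the first failing condition is primal_feasibility -> primal.

primal


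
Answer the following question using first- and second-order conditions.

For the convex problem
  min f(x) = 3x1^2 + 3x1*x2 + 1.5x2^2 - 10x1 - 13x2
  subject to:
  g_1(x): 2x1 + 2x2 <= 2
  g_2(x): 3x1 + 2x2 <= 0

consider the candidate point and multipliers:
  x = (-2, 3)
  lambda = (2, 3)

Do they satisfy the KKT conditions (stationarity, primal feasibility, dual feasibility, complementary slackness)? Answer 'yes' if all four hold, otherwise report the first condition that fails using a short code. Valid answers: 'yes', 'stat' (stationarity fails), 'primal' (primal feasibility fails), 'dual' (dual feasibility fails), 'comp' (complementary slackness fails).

Gradient of f: grad f(x) = Q x + c = (-13, -10)
Constraint values g_i(x) = a_i^T x - b_i:
  g_1((-2, 3)) = 0
  g_2((-2, 3)) = 0
Stationarity residual: grad f(x) + sum_i lambda_i a_i = (0, 0)
  -> stationarity OK
Primal feasibility (all g_i <= 0): OK
Dual feasibility (all lambda_i >= 0): OK
Complementary slackness (lambda_i * g_i(x) = 0 for all i): OK

Verdict: yes, KKT holds.

yes


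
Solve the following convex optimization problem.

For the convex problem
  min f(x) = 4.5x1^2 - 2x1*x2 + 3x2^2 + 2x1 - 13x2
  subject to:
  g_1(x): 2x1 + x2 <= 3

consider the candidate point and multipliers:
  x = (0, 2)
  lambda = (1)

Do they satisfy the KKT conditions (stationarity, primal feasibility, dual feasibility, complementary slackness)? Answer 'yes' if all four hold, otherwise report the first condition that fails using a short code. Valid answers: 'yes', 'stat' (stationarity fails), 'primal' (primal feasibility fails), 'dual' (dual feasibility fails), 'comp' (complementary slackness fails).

Gradient of f: grad f(x) = Q x + c = (-2, -1)
Constraint values g_i(x) = a_i^T x - b_i:
  g_1((0, 2)) = -1
Stationarity residual: grad f(x) + sum_i lambda_i a_i = (0, 0)
  -> stationarity OK
Primal feasibility (all g_i <= 0): OK
Dual feasibility (all lambda_i >= 0): OK
Complementary slackness (lambda_i * g_i(x) = 0 for all i): FAILS

Verdict: the first failing condition is complementary_slackness -> comp.

comp


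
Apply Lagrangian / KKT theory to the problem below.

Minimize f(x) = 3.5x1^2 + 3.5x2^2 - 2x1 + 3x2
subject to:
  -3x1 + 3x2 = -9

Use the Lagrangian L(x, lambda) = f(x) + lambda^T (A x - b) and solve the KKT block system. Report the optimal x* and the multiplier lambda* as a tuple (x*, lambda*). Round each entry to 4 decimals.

Form the Lagrangian:
  L(x, lambda) = (1/2) x^T Q x + c^T x + lambda^T (A x - b)
Stationarity (grad_x L = 0): Q x + c + A^T lambda = 0.
Primal feasibility: A x = b.

This gives the KKT block system:
  [ Q   A^T ] [ x     ]   [-c ]
  [ A    0  ] [ lambda ] = [ b ]

Solving the linear system:
  x*      = (1.4286, -1.5714)
  lambda* = (2.6667)
  f(x*)   = 8.2143

x* = (1.4286, -1.5714), lambda* = (2.6667)


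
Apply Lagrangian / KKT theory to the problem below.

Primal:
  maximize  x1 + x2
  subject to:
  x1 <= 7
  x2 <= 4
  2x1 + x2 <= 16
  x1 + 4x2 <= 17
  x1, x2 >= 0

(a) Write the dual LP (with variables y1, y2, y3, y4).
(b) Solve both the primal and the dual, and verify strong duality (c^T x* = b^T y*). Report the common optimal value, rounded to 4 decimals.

The standard primal-dual pair for 'max c^T x s.t. A x <= b, x >= 0' is:
  Dual:  min b^T y  s.t.  A^T y >= c,  y >= 0.

So the dual LP is:
  minimize  7y1 + 4y2 + 16y3 + 17y4
  subject to:
    y1 + 2y3 + y4 >= 1
    y2 + y3 + 4y4 >= 1
    y1, y2, y3, y4 >= 0

Solving the primal: x* = (6.7143, 2.5714).
  primal value c^T x* = 9.2857.
Solving the dual: y* = (0, 0, 0.4286, 0.1429).
  dual value b^T y* = 9.2857.
Strong duality: c^T x* = b^T y*. Confirmed.

9.2857


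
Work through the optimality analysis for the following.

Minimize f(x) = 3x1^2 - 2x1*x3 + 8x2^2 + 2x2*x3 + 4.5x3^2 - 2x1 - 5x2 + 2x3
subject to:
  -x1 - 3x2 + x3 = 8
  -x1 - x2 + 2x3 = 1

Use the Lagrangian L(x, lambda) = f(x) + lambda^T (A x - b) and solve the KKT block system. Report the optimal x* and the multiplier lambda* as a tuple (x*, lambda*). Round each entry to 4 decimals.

Form the Lagrangian:
  L(x, lambda) = (1/2) x^T Q x + c^T x + lambda^T (A x - b)
Stationarity (grad_x L = 0): Q x + c + A^T lambda = 0.
Primal feasibility: A x = b.

This gives the KKT block system:
  [ Q   A^T ] [ x     ]   [-c ]
  [ A    0  ] [ lambda ] = [ b ]

Solving the linear system:
  x*      = (-0.9416, -2.8117, -1.3766)
  lambda* = (-23.9221, 19.026)
  f(x*)   = 92.7695

x* = (-0.9416, -2.8117, -1.3766), lambda* = (-23.9221, 19.026)


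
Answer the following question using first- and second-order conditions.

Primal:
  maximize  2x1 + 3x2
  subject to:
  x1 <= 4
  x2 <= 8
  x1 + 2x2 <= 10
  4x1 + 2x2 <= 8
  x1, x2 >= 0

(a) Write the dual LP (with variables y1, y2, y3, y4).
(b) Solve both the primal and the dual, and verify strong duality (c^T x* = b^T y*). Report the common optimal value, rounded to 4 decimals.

The standard primal-dual pair for 'max c^T x s.t. A x <= b, x >= 0' is:
  Dual:  min b^T y  s.t.  A^T y >= c,  y >= 0.

So the dual LP is:
  minimize  4y1 + 8y2 + 10y3 + 8y4
  subject to:
    y1 + y3 + 4y4 >= 2
    y2 + 2y3 + 2y4 >= 3
    y1, y2, y3, y4 >= 0

Solving the primal: x* = (0, 4).
  primal value c^T x* = 12.
Solving the dual: y* = (0, 0, 0, 1.5).
  dual value b^T y* = 12.
Strong duality: c^T x* = b^T y*. Confirmed.

12


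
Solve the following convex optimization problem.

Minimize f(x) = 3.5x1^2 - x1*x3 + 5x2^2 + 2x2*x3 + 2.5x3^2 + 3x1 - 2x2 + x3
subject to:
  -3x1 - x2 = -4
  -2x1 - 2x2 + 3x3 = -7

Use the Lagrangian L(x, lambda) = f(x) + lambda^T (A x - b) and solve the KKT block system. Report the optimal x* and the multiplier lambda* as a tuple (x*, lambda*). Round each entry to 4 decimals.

Form the Lagrangian:
  L(x, lambda) = (1/2) x^T Q x + c^T x + lambda^T (A x - b)
Stationarity (grad_x L = 0): Q x + c + A^T lambda = 0.
Primal feasibility: A x = b.

This gives the KKT block system:
  [ Q   A^T ] [ x     ]   [-c ]
  [ A    0  ] [ lambda ] = [ b ]

Solving the linear system:
  x*      = (1.0241, 0.9277, -1.0321)
  lambda* = (2.9938, 1.1097)
  f(x*)   = 9.9639

x* = (1.0241, 0.9277, -1.0321), lambda* = (2.9938, 1.1097)


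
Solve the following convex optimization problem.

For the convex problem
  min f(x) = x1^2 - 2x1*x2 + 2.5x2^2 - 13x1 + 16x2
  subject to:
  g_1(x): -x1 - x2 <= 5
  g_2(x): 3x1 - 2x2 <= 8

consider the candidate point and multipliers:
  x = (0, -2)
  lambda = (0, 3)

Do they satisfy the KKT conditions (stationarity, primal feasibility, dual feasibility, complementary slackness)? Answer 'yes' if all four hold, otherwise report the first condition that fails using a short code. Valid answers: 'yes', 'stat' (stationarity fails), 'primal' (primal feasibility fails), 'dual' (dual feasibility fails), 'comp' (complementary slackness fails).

Gradient of f: grad f(x) = Q x + c = (-9, 6)
Constraint values g_i(x) = a_i^T x - b_i:
  g_1((0, -2)) = -3
  g_2((0, -2)) = -4
Stationarity residual: grad f(x) + sum_i lambda_i a_i = (0, 0)
  -> stationarity OK
Primal feasibility (all g_i <= 0): OK
Dual feasibility (all lambda_i >= 0): OK
Complementary slackness (lambda_i * g_i(x) = 0 for all i): FAILS

Verdict: the first failing condition is complementary_slackness -> comp.

comp


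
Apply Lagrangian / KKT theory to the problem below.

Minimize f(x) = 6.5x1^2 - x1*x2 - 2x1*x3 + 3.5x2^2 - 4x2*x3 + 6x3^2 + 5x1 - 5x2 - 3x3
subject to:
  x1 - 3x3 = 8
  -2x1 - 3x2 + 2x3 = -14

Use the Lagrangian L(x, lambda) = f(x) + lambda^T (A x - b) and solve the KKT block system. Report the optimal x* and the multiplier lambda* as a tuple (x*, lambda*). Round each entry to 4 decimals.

Form the Lagrangian:
  L(x, lambda) = (1/2) x^T Q x + c^T x + lambda^T (A x - b)
Stationarity (grad_x L = 0): Q x + c + A^T lambda = 0.
Primal feasibility: A x = b.

This gives the KKT block system:
  [ Q   A^T ] [ x     ]   [-c ]
  [ A    0  ] [ lambda ] = [ b ]

Solving the linear system:
  x*      = (1.1898, 2.3601, -2.2701)
  lambda* = (-9.7067, 6.4704)
  f(x*)   = 84.5986

x* = (1.1898, 2.3601, -2.2701), lambda* = (-9.7067, 6.4704)


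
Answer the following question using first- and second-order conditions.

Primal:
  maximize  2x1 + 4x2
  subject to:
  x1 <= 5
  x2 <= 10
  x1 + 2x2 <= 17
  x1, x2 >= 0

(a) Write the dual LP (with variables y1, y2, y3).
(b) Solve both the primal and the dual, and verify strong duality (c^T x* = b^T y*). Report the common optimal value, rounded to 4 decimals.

The standard primal-dual pair for 'max c^T x s.t. A x <= b, x >= 0' is:
  Dual:  min b^T y  s.t.  A^T y >= c,  y >= 0.

So the dual LP is:
  minimize  5y1 + 10y2 + 17y3
  subject to:
    y1 + y3 >= 2
    y2 + 2y3 >= 4
    y1, y2, y3 >= 0

Solving the primal: x* = (0, 8.5).
  primal value c^T x* = 34.
Solving the dual: y* = (0, 0, 2).
  dual value b^T y* = 34.
Strong duality: c^T x* = b^T y*. Confirmed.

34
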